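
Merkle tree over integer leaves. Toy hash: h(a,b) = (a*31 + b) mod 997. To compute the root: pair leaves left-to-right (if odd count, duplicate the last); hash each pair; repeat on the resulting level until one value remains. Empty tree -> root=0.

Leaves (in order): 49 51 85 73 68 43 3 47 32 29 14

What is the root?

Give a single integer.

L0: [49, 51, 85, 73, 68, 43, 3, 47, 32, 29, 14]
L1: h(49,51)=(49*31+51)%997=573 h(85,73)=(85*31+73)%997=714 h(68,43)=(68*31+43)%997=157 h(3,47)=(3*31+47)%997=140 h(32,29)=(32*31+29)%997=24 h(14,14)=(14*31+14)%997=448 -> [573, 714, 157, 140, 24, 448]
L2: h(573,714)=(573*31+714)%997=531 h(157,140)=(157*31+140)%997=22 h(24,448)=(24*31+448)%997=195 -> [531, 22, 195]
L3: h(531,22)=(531*31+22)%997=531 h(195,195)=(195*31+195)%997=258 -> [531, 258]
L4: h(531,258)=(531*31+258)%997=767 -> [767]

Answer: 767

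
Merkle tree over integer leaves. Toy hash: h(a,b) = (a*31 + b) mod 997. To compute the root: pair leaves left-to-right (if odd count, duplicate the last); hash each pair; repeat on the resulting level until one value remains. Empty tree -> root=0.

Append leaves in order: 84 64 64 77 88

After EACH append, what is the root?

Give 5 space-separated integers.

Answer: 84 674 11 24 129

Derivation:
After append 84 (leaves=[84]):
  L0: [84]
  root=84
After append 64 (leaves=[84, 64]):
  L0: [84, 64]
  L1: h(84,64)=(84*31+64)%997=674 -> [674]
  root=674
After append 64 (leaves=[84, 64, 64]):
  L0: [84, 64, 64]
  L1: h(84,64)=(84*31+64)%997=674 h(64,64)=(64*31+64)%997=54 -> [674, 54]
  L2: h(674,54)=(674*31+54)%997=11 -> [11]
  root=11
After append 77 (leaves=[84, 64, 64, 77]):
  L0: [84, 64, 64, 77]
  L1: h(84,64)=(84*31+64)%997=674 h(64,77)=(64*31+77)%997=67 -> [674, 67]
  L2: h(674,67)=(674*31+67)%997=24 -> [24]
  root=24
After append 88 (leaves=[84, 64, 64, 77, 88]):
  L0: [84, 64, 64, 77, 88]
  L1: h(84,64)=(84*31+64)%997=674 h(64,77)=(64*31+77)%997=67 h(88,88)=(88*31+88)%997=822 -> [674, 67, 822]
  L2: h(674,67)=(674*31+67)%997=24 h(822,822)=(822*31+822)%997=382 -> [24, 382]
  L3: h(24,382)=(24*31+382)%997=129 -> [129]
  root=129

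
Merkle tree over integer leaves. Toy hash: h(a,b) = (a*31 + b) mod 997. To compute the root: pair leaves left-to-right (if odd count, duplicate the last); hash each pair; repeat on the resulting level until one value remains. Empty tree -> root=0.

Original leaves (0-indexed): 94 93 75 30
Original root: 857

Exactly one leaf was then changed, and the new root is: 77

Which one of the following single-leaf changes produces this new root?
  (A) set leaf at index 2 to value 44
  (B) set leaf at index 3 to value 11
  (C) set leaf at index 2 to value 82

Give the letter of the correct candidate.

Original leaves: [94, 93, 75, 30]
Target new root: 77
Try each candidate change and compute the resulting root:
Candidate A: set leaf[2] = 44 -> leaves = [94, 93, 44, 30]
  L0: [94, 93, 44, 30]
  L1: h(94,93)=(94*31+93)%997=16 h(44,30)=(44*31+30)%997=397 -> [16, 397]
  L2: h(16,397)=(16*31+397)%997=893 -> [893]
  root = 893 != target 77
Candidate B: set leaf[3] = 11 -> leaves = [94, 93, 75, 11]
  L0: [94, 93, 75, 11]
  L1: h(94,93)=(94*31+93)%997=16 h(75,11)=(75*31+11)%997=342 -> [16, 342]
  L2: h(16,342)=(16*31+342)%997=838 -> [838]
  root = 838 != target 77
Candidate C: set leaf[2] = 82 -> leaves = [94, 93, 82, 30]
  L0: [94, 93, 82, 30]
  L1: h(94,93)=(94*31+93)%997=16 h(82,30)=(82*31+30)%997=578 -> [16, 578]
  L2: h(16,578)=(16*31+578)%997=77 -> [77]
  root = 77 == target 77  ** MATCH **
Candidate C produces the target root.

Answer: C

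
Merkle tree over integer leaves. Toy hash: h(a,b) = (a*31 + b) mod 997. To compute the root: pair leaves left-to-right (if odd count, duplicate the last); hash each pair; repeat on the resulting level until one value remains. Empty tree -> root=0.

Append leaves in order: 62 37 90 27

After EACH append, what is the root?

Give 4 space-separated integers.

After append 62 (leaves=[62]):
  L0: [62]
  root=62
After append 37 (leaves=[62, 37]):
  L0: [62, 37]
  L1: h(62,37)=(62*31+37)%997=962 -> [962]
  root=962
After append 90 (leaves=[62, 37, 90]):
  L0: [62, 37, 90]
  L1: h(62,37)=(62*31+37)%997=962 h(90,90)=(90*31+90)%997=886 -> [962, 886]
  L2: h(962,886)=(962*31+886)%997=798 -> [798]
  root=798
After append 27 (leaves=[62, 37, 90, 27]):
  L0: [62, 37, 90, 27]
  L1: h(62,37)=(62*31+37)%997=962 h(90,27)=(90*31+27)%997=823 -> [962, 823]
  L2: h(962,823)=(962*31+823)%997=735 -> [735]
  root=735

Answer: 62 962 798 735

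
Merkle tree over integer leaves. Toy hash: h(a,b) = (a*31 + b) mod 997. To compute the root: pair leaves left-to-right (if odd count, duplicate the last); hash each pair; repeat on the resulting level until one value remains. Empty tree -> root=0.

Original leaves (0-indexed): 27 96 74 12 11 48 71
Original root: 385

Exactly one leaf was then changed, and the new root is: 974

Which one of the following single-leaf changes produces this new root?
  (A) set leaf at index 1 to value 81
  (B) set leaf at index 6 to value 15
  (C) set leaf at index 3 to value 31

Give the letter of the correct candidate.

Answer: C

Derivation:
Original leaves: [27, 96, 74, 12, 11, 48, 71]
Target new root: 974
Try each candidate change and compute the resulting root:
Candidate A: set leaf[1] = 81 -> leaves = [27, 81, 74, 12, 11, 48, 71]
  L0: [27, 81, 74, 12, 11, 48, 71]
  L1: h(27,81)=(27*31+81)%997=918 h(74,12)=(74*31+12)%997=312 h(11,48)=(11*31+48)%997=389 h(71,71)=(71*31+71)%997=278 -> [918, 312, 389, 278]
  L2: h(918,312)=(918*31+312)%997=854 h(389,278)=(389*31+278)%997=373 -> [854, 373]
  L3: h(854,373)=(854*31+373)%997=925 -> [925]
  root = 925 != target 974
Candidate B: set leaf[6] = 15 -> leaves = [27, 96, 74, 12, 11, 48, 15]
  L0: [27, 96, 74, 12, 11, 48, 15]
  L1: h(27,96)=(27*31+96)%997=933 h(74,12)=(74*31+12)%997=312 h(11,48)=(11*31+48)%997=389 h(15,15)=(15*31+15)%997=480 -> [933, 312, 389, 480]
  L2: h(933,312)=(933*31+312)%997=322 h(389,480)=(389*31+480)%997=575 -> [322, 575]
  L3: h(322,575)=(322*31+575)%997=587 -> [587]
  root = 587 != target 974
Candidate C: set leaf[3] = 31 -> leaves = [27, 96, 74, 31, 11, 48, 71]
  L0: [27, 96, 74, 31, 11, 48, 71]
  L1: h(27,96)=(27*31+96)%997=933 h(74,31)=(74*31+31)%997=331 h(11,48)=(11*31+48)%997=389 h(71,71)=(71*31+71)%997=278 -> [933, 331, 389, 278]
  L2: h(933,331)=(933*31+331)%997=341 h(389,278)=(389*31+278)%997=373 -> [341, 373]
  L3: h(341,373)=(341*31+373)%997=974 -> [974]
  root = 974 == target 974  ** MATCH **
Candidate C produces the target root.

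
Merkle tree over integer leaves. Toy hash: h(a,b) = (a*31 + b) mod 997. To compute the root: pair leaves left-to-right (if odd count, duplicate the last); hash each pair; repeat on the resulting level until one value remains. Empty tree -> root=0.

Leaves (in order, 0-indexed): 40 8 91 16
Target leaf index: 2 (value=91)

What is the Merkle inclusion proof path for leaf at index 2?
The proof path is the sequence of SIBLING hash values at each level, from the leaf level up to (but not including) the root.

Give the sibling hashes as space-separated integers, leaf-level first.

L0 (leaves): [40, 8, 91, 16], target index=2
L1: h(40,8)=(40*31+8)%997=251 [pair 0] h(91,16)=(91*31+16)%997=843 [pair 1] -> [251, 843]
  Sibling for proof at L0: 16
L2: h(251,843)=(251*31+843)%997=648 [pair 0] -> [648]
  Sibling for proof at L1: 251
Root: 648
Proof path (sibling hashes from leaf to root): [16, 251]

Answer: 16 251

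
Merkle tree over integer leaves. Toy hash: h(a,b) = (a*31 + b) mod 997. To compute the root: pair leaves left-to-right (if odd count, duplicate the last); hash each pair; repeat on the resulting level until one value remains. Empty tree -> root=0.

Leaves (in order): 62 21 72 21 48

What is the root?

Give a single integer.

Answer: 194

Derivation:
L0: [62, 21, 72, 21, 48]
L1: h(62,21)=(62*31+21)%997=946 h(72,21)=(72*31+21)%997=259 h(48,48)=(48*31+48)%997=539 -> [946, 259, 539]
L2: h(946,259)=(946*31+259)%997=672 h(539,539)=(539*31+539)%997=299 -> [672, 299]
L3: h(672,299)=(672*31+299)%997=194 -> [194]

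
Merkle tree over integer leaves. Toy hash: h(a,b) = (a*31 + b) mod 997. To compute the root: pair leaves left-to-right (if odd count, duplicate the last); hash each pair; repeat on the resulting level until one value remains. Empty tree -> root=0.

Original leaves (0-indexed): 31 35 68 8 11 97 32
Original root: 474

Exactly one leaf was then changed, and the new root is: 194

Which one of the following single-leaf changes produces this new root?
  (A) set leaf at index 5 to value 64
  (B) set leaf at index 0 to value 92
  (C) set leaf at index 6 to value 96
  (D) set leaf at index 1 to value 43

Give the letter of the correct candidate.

Original leaves: [31, 35, 68, 8, 11, 97, 32]
Target new root: 194
Try each candidate change and compute the resulting root:
Candidate A: set leaf[5] = 64 -> leaves = [31, 35, 68, 8, 11, 64, 32]
  L0: [31, 35, 68, 8, 11, 64, 32]
  L1: h(31,35)=(31*31+35)%997=996 h(68,8)=(68*31+8)%997=122 h(11,64)=(11*31+64)%997=405 h(32,32)=(32*31+32)%997=27 -> [996, 122, 405, 27]
  L2: h(996,122)=(996*31+122)%997=91 h(405,27)=(405*31+27)%997=618 -> [91, 618]
  L3: h(91,618)=(91*31+618)%997=448 -> [448]
  root = 448 != target 194
Candidate B: set leaf[0] = 92 -> leaves = [92, 35, 68, 8, 11, 97, 32]
  L0: [92, 35, 68, 8, 11, 97, 32]
  L1: h(92,35)=(92*31+35)%997=893 h(68,8)=(68*31+8)%997=122 h(11,97)=(11*31+97)%997=438 h(32,32)=(32*31+32)%997=27 -> [893, 122, 438, 27]
  L2: h(893,122)=(893*31+122)%997=886 h(438,27)=(438*31+27)%997=644 -> [886, 644]
  L3: h(886,644)=(886*31+644)%997=194 -> [194]
  root = 194 == target 194  ** MATCH **
Candidate C: set leaf[6] = 96 -> leaves = [31, 35, 68, 8, 11, 97, 96]
  L0: [31, 35, 68, 8, 11, 97, 96]
  L1: h(31,35)=(31*31+35)%997=996 h(68,8)=(68*31+8)%997=122 h(11,97)=(11*31+97)%997=438 h(96,96)=(96*31+96)%997=81 -> [996, 122, 438, 81]
  L2: h(996,122)=(996*31+122)%997=91 h(438,81)=(438*31+81)%997=698 -> [91, 698]
  L3: h(91,698)=(91*31+698)%997=528 -> [528]
  root = 528 != target 194
Candidate D: set leaf[1] = 43 -> leaves = [31, 43, 68, 8, 11, 97, 32]
  L0: [31, 43, 68, 8, 11, 97, 32]
  L1: h(31,43)=(31*31+43)%997=7 h(68,8)=(68*31+8)%997=122 h(11,97)=(11*31+97)%997=438 h(32,32)=(32*31+32)%997=27 -> [7, 122, 438, 27]
  L2: h(7,122)=(7*31+122)%997=339 h(438,27)=(438*31+27)%997=644 -> [339, 644]
  L3: h(339,644)=(339*31+644)%997=186 -> [186]
  root = 186 != target 194
Candidate B produces the target root.

Answer: B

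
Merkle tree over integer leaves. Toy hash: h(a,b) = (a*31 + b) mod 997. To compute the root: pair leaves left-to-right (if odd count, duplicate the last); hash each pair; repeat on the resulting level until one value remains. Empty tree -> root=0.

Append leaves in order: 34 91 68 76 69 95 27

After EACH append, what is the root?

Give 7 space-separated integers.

Answer: 34 148 782 790 431 266 890

Derivation:
After append 34 (leaves=[34]):
  L0: [34]
  root=34
After append 91 (leaves=[34, 91]):
  L0: [34, 91]
  L1: h(34,91)=(34*31+91)%997=148 -> [148]
  root=148
After append 68 (leaves=[34, 91, 68]):
  L0: [34, 91, 68]
  L1: h(34,91)=(34*31+91)%997=148 h(68,68)=(68*31+68)%997=182 -> [148, 182]
  L2: h(148,182)=(148*31+182)%997=782 -> [782]
  root=782
After append 76 (leaves=[34, 91, 68, 76]):
  L0: [34, 91, 68, 76]
  L1: h(34,91)=(34*31+91)%997=148 h(68,76)=(68*31+76)%997=190 -> [148, 190]
  L2: h(148,190)=(148*31+190)%997=790 -> [790]
  root=790
After append 69 (leaves=[34, 91, 68, 76, 69]):
  L0: [34, 91, 68, 76, 69]
  L1: h(34,91)=(34*31+91)%997=148 h(68,76)=(68*31+76)%997=190 h(69,69)=(69*31+69)%997=214 -> [148, 190, 214]
  L2: h(148,190)=(148*31+190)%997=790 h(214,214)=(214*31+214)%997=866 -> [790, 866]
  L3: h(790,866)=(790*31+866)%997=431 -> [431]
  root=431
After append 95 (leaves=[34, 91, 68, 76, 69, 95]):
  L0: [34, 91, 68, 76, 69, 95]
  L1: h(34,91)=(34*31+91)%997=148 h(68,76)=(68*31+76)%997=190 h(69,95)=(69*31+95)%997=240 -> [148, 190, 240]
  L2: h(148,190)=(148*31+190)%997=790 h(240,240)=(240*31+240)%997=701 -> [790, 701]
  L3: h(790,701)=(790*31+701)%997=266 -> [266]
  root=266
After append 27 (leaves=[34, 91, 68, 76, 69, 95, 27]):
  L0: [34, 91, 68, 76, 69, 95, 27]
  L1: h(34,91)=(34*31+91)%997=148 h(68,76)=(68*31+76)%997=190 h(69,95)=(69*31+95)%997=240 h(27,27)=(27*31+27)%997=864 -> [148, 190, 240, 864]
  L2: h(148,190)=(148*31+190)%997=790 h(240,864)=(240*31+864)%997=328 -> [790, 328]
  L3: h(790,328)=(790*31+328)%997=890 -> [890]
  root=890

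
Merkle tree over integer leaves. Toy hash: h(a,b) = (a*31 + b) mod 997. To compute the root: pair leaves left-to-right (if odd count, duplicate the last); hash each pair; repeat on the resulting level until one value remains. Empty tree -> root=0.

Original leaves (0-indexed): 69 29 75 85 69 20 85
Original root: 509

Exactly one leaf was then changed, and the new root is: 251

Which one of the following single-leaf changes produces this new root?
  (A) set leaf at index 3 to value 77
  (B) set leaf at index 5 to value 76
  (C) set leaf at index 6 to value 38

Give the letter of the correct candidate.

Answer: B

Derivation:
Original leaves: [69, 29, 75, 85, 69, 20, 85]
Target new root: 251
Try each candidate change and compute the resulting root:
Candidate A: set leaf[3] = 77 -> leaves = [69, 29, 75, 77, 69, 20, 85]
  L0: [69, 29, 75, 77, 69, 20, 85]
  L1: h(69,29)=(69*31+29)%997=174 h(75,77)=(75*31+77)%997=408 h(69,20)=(69*31+20)%997=165 h(85,85)=(85*31+85)%997=726 -> [174, 408, 165, 726]
  L2: h(174,408)=(174*31+408)%997=817 h(165,726)=(165*31+726)%997=856 -> [817, 856]
  L3: h(817,856)=(817*31+856)%997=261 -> [261]
  root = 261 != target 251
Candidate B: set leaf[5] = 76 -> leaves = [69, 29, 75, 85, 69, 76, 85]
  L0: [69, 29, 75, 85, 69, 76, 85]
  L1: h(69,29)=(69*31+29)%997=174 h(75,85)=(75*31+85)%997=416 h(69,76)=(69*31+76)%997=221 h(85,85)=(85*31+85)%997=726 -> [174, 416, 221, 726]
  L2: h(174,416)=(174*31+416)%997=825 h(221,726)=(221*31+726)%997=598 -> [825, 598]
  L3: h(825,598)=(825*31+598)%997=251 -> [251]
  root = 251 == target 251  ** MATCH **
Candidate C: set leaf[6] = 38 -> leaves = [69, 29, 75, 85, 69, 20, 38]
  L0: [69, 29, 75, 85, 69, 20, 38]
  L1: h(69,29)=(69*31+29)%997=174 h(75,85)=(75*31+85)%997=416 h(69,20)=(69*31+20)%997=165 h(38,38)=(38*31+38)%997=219 -> [174, 416, 165, 219]
  L2: h(174,416)=(174*31+416)%997=825 h(165,219)=(165*31+219)%997=349 -> [825, 349]
  L3: h(825,349)=(825*31+349)%997=2 -> [2]
  root = 2 != target 251
Candidate B produces the target root.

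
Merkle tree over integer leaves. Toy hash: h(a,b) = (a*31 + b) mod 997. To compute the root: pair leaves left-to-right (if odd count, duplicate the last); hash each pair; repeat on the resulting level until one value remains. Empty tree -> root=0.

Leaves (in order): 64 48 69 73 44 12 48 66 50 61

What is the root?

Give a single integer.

Answer: 852

Derivation:
L0: [64, 48, 69, 73, 44, 12, 48, 66, 50, 61]
L1: h(64,48)=(64*31+48)%997=38 h(69,73)=(69*31+73)%997=218 h(44,12)=(44*31+12)%997=379 h(48,66)=(48*31+66)%997=557 h(50,61)=(50*31+61)%997=614 -> [38, 218, 379, 557, 614]
L2: h(38,218)=(38*31+218)%997=399 h(379,557)=(379*31+557)%997=342 h(614,614)=(614*31+614)%997=705 -> [399, 342, 705]
L3: h(399,342)=(399*31+342)%997=747 h(705,705)=(705*31+705)%997=626 -> [747, 626]
L4: h(747,626)=(747*31+626)%997=852 -> [852]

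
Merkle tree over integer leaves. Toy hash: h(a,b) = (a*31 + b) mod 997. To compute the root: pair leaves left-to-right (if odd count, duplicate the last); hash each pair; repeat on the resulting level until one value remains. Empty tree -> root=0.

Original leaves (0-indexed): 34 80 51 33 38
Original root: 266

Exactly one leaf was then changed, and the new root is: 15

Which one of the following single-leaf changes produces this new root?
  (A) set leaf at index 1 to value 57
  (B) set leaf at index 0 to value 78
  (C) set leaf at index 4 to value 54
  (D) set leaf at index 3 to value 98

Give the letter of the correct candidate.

Original leaves: [34, 80, 51, 33, 38]
Target new root: 15
Try each candidate change and compute the resulting root:
Candidate A: set leaf[1] = 57 -> leaves = [34, 57, 51, 33, 38]
  L0: [34, 57, 51, 33, 38]
  L1: h(34,57)=(34*31+57)%997=114 h(51,33)=(51*31+33)%997=617 h(38,38)=(38*31+38)%997=219 -> [114, 617, 219]
  L2: h(114,617)=(114*31+617)%997=163 h(219,219)=(219*31+219)%997=29 -> [163, 29]
  L3: h(163,29)=(163*31+29)%997=97 -> [97]
  root = 97 != target 15
Candidate B: set leaf[0] = 78 -> leaves = [78, 80, 51, 33, 38]
  L0: [78, 80, 51, 33, 38]
  L1: h(78,80)=(78*31+80)%997=504 h(51,33)=(51*31+33)%997=617 h(38,38)=(38*31+38)%997=219 -> [504, 617, 219]
  L2: h(504,617)=(504*31+617)%997=289 h(219,219)=(219*31+219)%997=29 -> [289, 29]
  L3: h(289,29)=(289*31+29)%997=15 -> [15]
  root = 15 == target 15  ** MATCH **
Candidate C: set leaf[4] = 54 -> leaves = [34, 80, 51, 33, 54]
  L0: [34, 80, 51, 33, 54]
  L1: h(34,80)=(34*31+80)%997=137 h(51,33)=(51*31+33)%997=617 h(54,54)=(54*31+54)%997=731 -> [137, 617, 731]
  L2: h(137,617)=(137*31+617)%997=876 h(731,731)=(731*31+731)%997=461 -> [876, 461]
  L3: h(876,461)=(876*31+461)%997=698 -> [698]
  root = 698 != target 15
Candidate D: set leaf[3] = 98 -> leaves = [34, 80, 51, 98, 38]
  L0: [34, 80, 51, 98, 38]
  L1: h(34,80)=(34*31+80)%997=137 h(51,98)=(51*31+98)%997=682 h(38,38)=(38*31+38)%997=219 -> [137, 682, 219]
  L2: h(137,682)=(137*31+682)%997=941 h(219,219)=(219*31+219)%997=29 -> [941, 29]
  L3: h(941,29)=(941*31+29)%997=287 -> [287]
  root = 287 != target 15
Candidate B produces the target root.

Answer: B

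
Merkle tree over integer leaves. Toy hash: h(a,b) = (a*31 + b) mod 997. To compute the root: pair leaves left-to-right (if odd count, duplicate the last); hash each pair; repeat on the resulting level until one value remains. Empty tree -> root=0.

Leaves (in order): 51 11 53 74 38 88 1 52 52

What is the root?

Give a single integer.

Answer: 912

Derivation:
L0: [51, 11, 53, 74, 38, 88, 1, 52, 52]
L1: h(51,11)=(51*31+11)%997=595 h(53,74)=(53*31+74)%997=720 h(38,88)=(38*31+88)%997=269 h(1,52)=(1*31+52)%997=83 h(52,52)=(52*31+52)%997=667 -> [595, 720, 269, 83, 667]
L2: h(595,720)=(595*31+720)%997=222 h(269,83)=(269*31+83)%997=446 h(667,667)=(667*31+667)%997=407 -> [222, 446, 407]
L3: h(222,446)=(222*31+446)%997=349 h(407,407)=(407*31+407)%997=63 -> [349, 63]
L4: h(349,63)=(349*31+63)%997=912 -> [912]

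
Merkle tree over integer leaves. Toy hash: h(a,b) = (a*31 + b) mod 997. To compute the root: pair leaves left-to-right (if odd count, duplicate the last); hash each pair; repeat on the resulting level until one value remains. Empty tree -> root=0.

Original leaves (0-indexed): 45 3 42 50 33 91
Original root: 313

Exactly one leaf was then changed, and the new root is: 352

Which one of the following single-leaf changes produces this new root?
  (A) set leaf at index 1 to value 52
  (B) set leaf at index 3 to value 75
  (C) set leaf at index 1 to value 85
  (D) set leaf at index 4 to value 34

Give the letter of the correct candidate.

Answer: C

Derivation:
Original leaves: [45, 3, 42, 50, 33, 91]
Target new root: 352
Try each candidate change and compute the resulting root:
Candidate A: set leaf[1] = 52 -> leaves = [45, 52, 42, 50, 33, 91]
  L0: [45, 52, 42, 50, 33, 91]
  L1: h(45,52)=(45*31+52)%997=450 h(42,50)=(42*31+50)%997=355 h(33,91)=(33*31+91)%997=117 -> [450, 355, 117]
  L2: h(450,355)=(450*31+355)%997=347 h(117,117)=(117*31+117)%997=753 -> [347, 753]
  L3: h(347,753)=(347*31+753)%997=543 -> [543]
  root = 543 != target 352
Candidate B: set leaf[3] = 75 -> leaves = [45, 3, 42, 75, 33, 91]
  L0: [45, 3, 42, 75, 33, 91]
  L1: h(45,3)=(45*31+3)%997=401 h(42,75)=(42*31+75)%997=380 h(33,91)=(33*31+91)%997=117 -> [401, 380, 117]
  L2: h(401,380)=(401*31+380)%997=847 h(117,117)=(117*31+117)%997=753 -> [847, 753]
  L3: h(847,753)=(847*31+753)%997=91 -> [91]
  root = 91 != target 352
Candidate C: set leaf[1] = 85 -> leaves = [45, 85, 42, 50, 33, 91]
  L0: [45, 85, 42, 50, 33, 91]
  L1: h(45,85)=(45*31+85)%997=483 h(42,50)=(42*31+50)%997=355 h(33,91)=(33*31+91)%997=117 -> [483, 355, 117]
  L2: h(483,355)=(483*31+355)%997=373 h(117,117)=(117*31+117)%997=753 -> [373, 753]
  L3: h(373,753)=(373*31+753)%997=352 -> [352]
  root = 352 == target 352  ** MATCH **
Candidate D: set leaf[4] = 34 -> leaves = [45, 3, 42, 50, 34, 91]
  L0: [45, 3, 42, 50, 34, 91]
  L1: h(45,3)=(45*31+3)%997=401 h(42,50)=(42*31+50)%997=355 h(34,91)=(34*31+91)%997=148 -> [401, 355, 148]
  L2: h(401,355)=(401*31+355)%997=822 h(148,148)=(148*31+148)%997=748 -> [822, 748]
  L3: h(822,748)=(822*31+748)%997=308 -> [308]
  root = 308 != target 352
Candidate C produces the target root.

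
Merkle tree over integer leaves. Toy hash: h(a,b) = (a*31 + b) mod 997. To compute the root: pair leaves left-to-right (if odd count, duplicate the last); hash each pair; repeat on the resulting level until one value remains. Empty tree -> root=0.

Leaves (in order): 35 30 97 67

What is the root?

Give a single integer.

L0: [35, 30, 97, 67]
L1: h(35,30)=(35*31+30)%997=118 h(97,67)=(97*31+67)%997=83 -> [118, 83]
L2: h(118,83)=(118*31+83)%997=750 -> [750]

Answer: 750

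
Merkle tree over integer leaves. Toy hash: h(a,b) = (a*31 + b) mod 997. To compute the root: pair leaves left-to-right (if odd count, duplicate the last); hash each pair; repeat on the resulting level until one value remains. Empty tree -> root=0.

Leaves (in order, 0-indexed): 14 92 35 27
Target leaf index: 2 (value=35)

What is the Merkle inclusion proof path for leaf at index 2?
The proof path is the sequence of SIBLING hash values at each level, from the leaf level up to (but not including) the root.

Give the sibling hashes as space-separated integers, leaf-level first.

Answer: 27 526

Derivation:
L0 (leaves): [14, 92, 35, 27], target index=2
L1: h(14,92)=(14*31+92)%997=526 [pair 0] h(35,27)=(35*31+27)%997=115 [pair 1] -> [526, 115]
  Sibling for proof at L0: 27
L2: h(526,115)=(526*31+115)%997=469 [pair 0] -> [469]
  Sibling for proof at L1: 526
Root: 469
Proof path (sibling hashes from leaf to root): [27, 526]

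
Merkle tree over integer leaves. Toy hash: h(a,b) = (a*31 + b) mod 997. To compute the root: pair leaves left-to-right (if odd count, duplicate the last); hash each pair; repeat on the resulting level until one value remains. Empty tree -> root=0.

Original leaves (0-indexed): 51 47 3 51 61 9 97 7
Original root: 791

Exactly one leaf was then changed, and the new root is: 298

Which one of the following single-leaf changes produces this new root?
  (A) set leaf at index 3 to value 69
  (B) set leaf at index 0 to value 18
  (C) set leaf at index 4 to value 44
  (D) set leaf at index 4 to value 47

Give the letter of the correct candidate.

Answer: D

Derivation:
Original leaves: [51, 47, 3, 51, 61, 9, 97, 7]
Target new root: 298
Try each candidate change and compute the resulting root:
Candidate A: set leaf[3] = 69 -> leaves = [51, 47, 3, 69, 61, 9, 97, 7]
  L0: [51, 47, 3, 69, 61, 9, 97, 7]
  L1: h(51,47)=(51*31+47)%997=631 h(3,69)=(3*31+69)%997=162 h(61,9)=(61*31+9)%997=903 h(97,7)=(97*31+7)%997=23 -> [631, 162, 903, 23]
  L2: h(631,162)=(631*31+162)%997=780 h(903,23)=(903*31+23)%997=100 -> [780, 100]
  L3: h(780,100)=(780*31+100)%997=352 -> [352]
  root = 352 != target 298
Candidate B: set leaf[0] = 18 -> leaves = [18, 47, 3, 51, 61, 9, 97, 7]
  L0: [18, 47, 3, 51, 61, 9, 97, 7]
  L1: h(18,47)=(18*31+47)%997=605 h(3,51)=(3*31+51)%997=144 h(61,9)=(61*31+9)%997=903 h(97,7)=(97*31+7)%997=23 -> [605, 144, 903, 23]
  L2: h(605,144)=(605*31+144)%997=953 h(903,23)=(903*31+23)%997=100 -> [953, 100]
  L3: h(953,100)=(953*31+100)%997=730 -> [730]
  root = 730 != target 298
Candidate C: set leaf[4] = 44 -> leaves = [51, 47, 3, 51, 44, 9, 97, 7]
  L0: [51, 47, 3, 51, 44, 9, 97, 7]
  L1: h(51,47)=(51*31+47)%997=631 h(3,51)=(3*31+51)%997=144 h(44,9)=(44*31+9)%997=376 h(97,7)=(97*31+7)%997=23 -> [631, 144, 376, 23]
  L2: h(631,144)=(631*31+144)%997=762 h(376,23)=(376*31+23)%997=712 -> [762, 712]
  L3: h(762,712)=(762*31+712)%997=406 -> [406]
  root = 406 != target 298
Candidate D: set leaf[4] = 47 -> leaves = [51, 47, 3, 51, 47, 9, 97, 7]
  L0: [51, 47, 3, 51, 47, 9, 97, 7]
  L1: h(51,47)=(51*31+47)%997=631 h(3,51)=(3*31+51)%997=144 h(47,9)=(47*31+9)%997=469 h(97,7)=(97*31+7)%997=23 -> [631, 144, 469, 23]
  L2: h(631,144)=(631*31+144)%997=762 h(469,23)=(469*31+23)%997=604 -> [762, 604]
  L3: h(762,604)=(762*31+604)%997=298 -> [298]
  root = 298 == target 298  ** MATCH **
Candidate D produces the target root.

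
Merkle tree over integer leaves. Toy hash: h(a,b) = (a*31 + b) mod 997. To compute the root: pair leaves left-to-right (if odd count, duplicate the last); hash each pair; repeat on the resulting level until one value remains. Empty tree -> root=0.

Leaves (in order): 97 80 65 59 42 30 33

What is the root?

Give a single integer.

Answer: 495

Derivation:
L0: [97, 80, 65, 59, 42, 30, 33]
L1: h(97,80)=(97*31+80)%997=96 h(65,59)=(65*31+59)%997=80 h(42,30)=(42*31+30)%997=335 h(33,33)=(33*31+33)%997=59 -> [96, 80, 335, 59]
L2: h(96,80)=(96*31+80)%997=65 h(335,59)=(335*31+59)%997=474 -> [65, 474]
L3: h(65,474)=(65*31+474)%997=495 -> [495]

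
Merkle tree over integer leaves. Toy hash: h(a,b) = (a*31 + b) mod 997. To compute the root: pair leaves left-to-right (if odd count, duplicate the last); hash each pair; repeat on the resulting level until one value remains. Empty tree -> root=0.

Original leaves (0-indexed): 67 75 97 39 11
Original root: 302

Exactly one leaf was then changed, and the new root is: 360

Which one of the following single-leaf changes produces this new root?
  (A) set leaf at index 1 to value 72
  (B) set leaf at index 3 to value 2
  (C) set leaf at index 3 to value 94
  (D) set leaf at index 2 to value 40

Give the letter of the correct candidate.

Original leaves: [67, 75, 97, 39, 11]
Target new root: 360
Try each candidate change and compute the resulting root:
Candidate A: set leaf[1] = 72 -> leaves = [67, 72, 97, 39, 11]
  L0: [67, 72, 97, 39, 11]
  L1: h(67,72)=(67*31+72)%997=155 h(97,39)=(97*31+39)%997=55 h(11,11)=(11*31+11)%997=352 -> [155, 55, 352]
  L2: h(155,55)=(155*31+55)%997=872 h(352,352)=(352*31+352)%997=297 -> [872, 297]
  L3: h(872,297)=(872*31+297)%997=410 -> [410]
  root = 410 != target 360
Candidate B: set leaf[3] = 2 -> leaves = [67, 75, 97, 2, 11]
  L0: [67, 75, 97, 2, 11]
  L1: h(67,75)=(67*31+75)%997=158 h(97,2)=(97*31+2)%997=18 h(11,11)=(11*31+11)%997=352 -> [158, 18, 352]
  L2: h(158,18)=(158*31+18)%997=928 h(352,352)=(352*31+352)%997=297 -> [928, 297]
  L3: h(928,297)=(928*31+297)%997=152 -> [152]
  root = 152 != target 360
Candidate C: set leaf[3] = 94 -> leaves = [67, 75, 97, 94, 11]
  L0: [67, 75, 97, 94, 11]
  L1: h(67,75)=(67*31+75)%997=158 h(97,94)=(97*31+94)%997=110 h(11,11)=(11*31+11)%997=352 -> [158, 110, 352]
  L2: h(158,110)=(158*31+110)%997=23 h(352,352)=(352*31+352)%997=297 -> [23, 297]
  L3: h(23,297)=(23*31+297)%997=13 -> [13]
  root = 13 != target 360
Candidate D: set leaf[2] = 40 -> leaves = [67, 75, 40, 39, 11]
  L0: [67, 75, 40, 39, 11]
  L1: h(67,75)=(67*31+75)%997=158 h(40,39)=(40*31+39)%997=282 h(11,11)=(11*31+11)%997=352 -> [158, 282, 352]
  L2: h(158,282)=(158*31+282)%997=195 h(352,352)=(352*31+352)%997=297 -> [195, 297]
  L3: h(195,297)=(195*31+297)%997=360 -> [360]
  root = 360 == target 360  ** MATCH **
Candidate D produces the target root.

Answer: D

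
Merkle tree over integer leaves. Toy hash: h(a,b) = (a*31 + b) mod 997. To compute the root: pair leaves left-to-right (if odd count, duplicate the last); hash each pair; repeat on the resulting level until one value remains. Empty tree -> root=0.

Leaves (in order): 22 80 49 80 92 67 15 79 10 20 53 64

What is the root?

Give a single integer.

L0: [22, 80, 49, 80, 92, 67, 15, 79, 10, 20, 53, 64]
L1: h(22,80)=(22*31+80)%997=762 h(49,80)=(49*31+80)%997=602 h(92,67)=(92*31+67)%997=925 h(15,79)=(15*31+79)%997=544 h(10,20)=(10*31+20)%997=330 h(53,64)=(53*31+64)%997=710 -> [762, 602, 925, 544, 330, 710]
L2: h(762,602)=(762*31+602)%997=296 h(925,544)=(925*31+544)%997=306 h(330,710)=(330*31+710)%997=970 -> [296, 306, 970]
L3: h(296,306)=(296*31+306)%997=509 h(970,970)=(970*31+970)%997=133 -> [509, 133]
L4: h(509,133)=(509*31+133)%997=957 -> [957]

Answer: 957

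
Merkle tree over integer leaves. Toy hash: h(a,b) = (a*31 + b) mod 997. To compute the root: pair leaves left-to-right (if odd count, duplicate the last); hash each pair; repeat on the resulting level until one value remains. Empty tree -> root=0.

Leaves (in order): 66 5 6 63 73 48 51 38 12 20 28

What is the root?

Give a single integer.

Answer: 889

Derivation:
L0: [66, 5, 6, 63, 73, 48, 51, 38, 12, 20, 28]
L1: h(66,5)=(66*31+5)%997=57 h(6,63)=(6*31+63)%997=249 h(73,48)=(73*31+48)%997=317 h(51,38)=(51*31+38)%997=622 h(12,20)=(12*31+20)%997=392 h(28,28)=(28*31+28)%997=896 -> [57, 249, 317, 622, 392, 896]
L2: h(57,249)=(57*31+249)%997=22 h(317,622)=(317*31+622)%997=479 h(392,896)=(392*31+896)%997=87 -> [22, 479, 87]
L3: h(22,479)=(22*31+479)%997=164 h(87,87)=(87*31+87)%997=790 -> [164, 790]
L4: h(164,790)=(164*31+790)%997=889 -> [889]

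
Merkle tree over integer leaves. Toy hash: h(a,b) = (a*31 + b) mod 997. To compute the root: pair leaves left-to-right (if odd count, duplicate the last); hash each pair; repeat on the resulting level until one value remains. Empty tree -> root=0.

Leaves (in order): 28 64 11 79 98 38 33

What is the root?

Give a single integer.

L0: [28, 64, 11, 79, 98, 38, 33]
L1: h(28,64)=(28*31+64)%997=932 h(11,79)=(11*31+79)%997=420 h(98,38)=(98*31+38)%997=85 h(33,33)=(33*31+33)%997=59 -> [932, 420, 85, 59]
L2: h(932,420)=(932*31+420)%997=399 h(85,59)=(85*31+59)%997=700 -> [399, 700]
L3: h(399,700)=(399*31+700)%997=108 -> [108]

Answer: 108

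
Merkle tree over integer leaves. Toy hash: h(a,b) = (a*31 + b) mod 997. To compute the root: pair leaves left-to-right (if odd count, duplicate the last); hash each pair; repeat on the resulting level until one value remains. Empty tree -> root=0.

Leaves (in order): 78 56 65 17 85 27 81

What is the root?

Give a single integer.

Answer: 219

Derivation:
L0: [78, 56, 65, 17, 85, 27, 81]
L1: h(78,56)=(78*31+56)%997=480 h(65,17)=(65*31+17)%997=38 h(85,27)=(85*31+27)%997=668 h(81,81)=(81*31+81)%997=598 -> [480, 38, 668, 598]
L2: h(480,38)=(480*31+38)%997=960 h(668,598)=(668*31+598)%997=369 -> [960, 369]
L3: h(960,369)=(960*31+369)%997=219 -> [219]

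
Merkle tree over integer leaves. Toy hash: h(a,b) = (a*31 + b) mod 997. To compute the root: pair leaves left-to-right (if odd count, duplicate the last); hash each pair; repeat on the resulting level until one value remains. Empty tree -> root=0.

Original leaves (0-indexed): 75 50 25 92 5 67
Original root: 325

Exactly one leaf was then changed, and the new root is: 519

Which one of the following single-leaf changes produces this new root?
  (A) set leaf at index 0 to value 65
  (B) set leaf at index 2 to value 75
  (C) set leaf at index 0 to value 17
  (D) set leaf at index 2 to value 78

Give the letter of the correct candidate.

Answer: B

Derivation:
Original leaves: [75, 50, 25, 92, 5, 67]
Target new root: 519
Try each candidate change and compute the resulting root:
Candidate A: set leaf[0] = 65 -> leaves = [65, 50, 25, 92, 5, 67]
  L0: [65, 50, 25, 92, 5, 67]
  L1: h(65,50)=(65*31+50)%997=71 h(25,92)=(25*31+92)%997=867 h(5,67)=(5*31+67)%997=222 -> [71, 867, 222]
  L2: h(71,867)=(71*31+867)%997=77 h(222,222)=(222*31+222)%997=125 -> [77, 125]
  L3: h(77,125)=(77*31+125)%997=518 -> [518]
  root = 518 != target 519
Candidate B: set leaf[2] = 75 -> leaves = [75, 50, 75, 92, 5, 67]
  L0: [75, 50, 75, 92, 5, 67]
  L1: h(75,50)=(75*31+50)%997=381 h(75,92)=(75*31+92)%997=423 h(5,67)=(5*31+67)%997=222 -> [381, 423, 222]
  L2: h(381,423)=(381*31+423)%997=270 h(222,222)=(222*31+222)%997=125 -> [270, 125]
  L3: h(270,125)=(270*31+125)%997=519 -> [519]
  root = 519 == target 519  ** MATCH **
Candidate C: set leaf[0] = 17 -> leaves = [17, 50, 25, 92, 5, 67]
  L0: [17, 50, 25, 92, 5, 67]
  L1: h(17,50)=(17*31+50)%997=577 h(25,92)=(25*31+92)%997=867 h(5,67)=(5*31+67)%997=222 -> [577, 867, 222]
  L2: h(577,867)=(577*31+867)%997=808 h(222,222)=(222*31+222)%997=125 -> [808, 125]
  L3: h(808,125)=(808*31+125)%997=248 -> [248]
  root = 248 != target 519
Candidate D: set leaf[2] = 78 -> leaves = [75, 50, 78, 92, 5, 67]
  L0: [75, 50, 78, 92, 5, 67]
  L1: h(75,50)=(75*31+50)%997=381 h(78,92)=(78*31+92)%997=516 h(5,67)=(5*31+67)%997=222 -> [381, 516, 222]
  L2: h(381,516)=(381*31+516)%997=363 h(222,222)=(222*31+222)%997=125 -> [363, 125]
  L3: h(363,125)=(363*31+125)%997=411 -> [411]
  root = 411 != target 519
Candidate B produces the target root.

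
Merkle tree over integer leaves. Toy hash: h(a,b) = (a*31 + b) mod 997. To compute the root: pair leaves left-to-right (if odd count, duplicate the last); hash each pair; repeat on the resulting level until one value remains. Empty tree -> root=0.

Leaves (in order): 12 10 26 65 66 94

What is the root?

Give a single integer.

Answer: 972

Derivation:
L0: [12, 10, 26, 65, 66, 94]
L1: h(12,10)=(12*31+10)%997=382 h(26,65)=(26*31+65)%997=871 h(66,94)=(66*31+94)%997=146 -> [382, 871, 146]
L2: h(382,871)=(382*31+871)%997=749 h(146,146)=(146*31+146)%997=684 -> [749, 684]
L3: h(749,684)=(749*31+684)%997=972 -> [972]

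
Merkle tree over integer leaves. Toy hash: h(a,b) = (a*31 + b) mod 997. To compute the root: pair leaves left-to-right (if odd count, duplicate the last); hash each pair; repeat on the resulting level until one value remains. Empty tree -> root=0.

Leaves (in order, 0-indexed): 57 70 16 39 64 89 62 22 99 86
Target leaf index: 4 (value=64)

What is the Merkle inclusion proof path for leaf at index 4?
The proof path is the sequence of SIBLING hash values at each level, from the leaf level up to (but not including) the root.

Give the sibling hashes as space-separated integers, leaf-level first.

Answer: 89 947 653 440

Derivation:
L0 (leaves): [57, 70, 16, 39, 64, 89, 62, 22, 99, 86], target index=4
L1: h(57,70)=(57*31+70)%997=840 [pair 0] h(16,39)=(16*31+39)%997=535 [pair 1] h(64,89)=(64*31+89)%997=79 [pair 2] h(62,22)=(62*31+22)%997=947 [pair 3] h(99,86)=(99*31+86)%997=164 [pair 4] -> [840, 535, 79, 947, 164]
  Sibling for proof at L0: 89
L2: h(840,535)=(840*31+535)%997=653 [pair 0] h(79,947)=(79*31+947)%997=405 [pair 1] h(164,164)=(164*31+164)%997=263 [pair 2] -> [653, 405, 263]
  Sibling for proof at L1: 947
L3: h(653,405)=(653*31+405)%997=708 [pair 0] h(263,263)=(263*31+263)%997=440 [pair 1] -> [708, 440]
  Sibling for proof at L2: 653
L4: h(708,440)=(708*31+440)%997=454 [pair 0] -> [454]
  Sibling for proof at L3: 440
Root: 454
Proof path (sibling hashes from leaf to root): [89, 947, 653, 440]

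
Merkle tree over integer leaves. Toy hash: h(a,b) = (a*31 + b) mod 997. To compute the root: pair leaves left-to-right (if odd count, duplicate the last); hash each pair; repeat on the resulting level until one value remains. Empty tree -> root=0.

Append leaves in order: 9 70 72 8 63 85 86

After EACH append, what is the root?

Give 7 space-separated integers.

After append 9 (leaves=[9]):
  L0: [9]
  root=9
After append 70 (leaves=[9, 70]):
  L0: [9, 70]
  L1: h(9,70)=(9*31+70)%997=349 -> [349]
  root=349
After append 72 (leaves=[9, 70, 72]):
  L0: [9, 70, 72]
  L1: h(9,70)=(9*31+70)%997=349 h(72,72)=(72*31+72)%997=310 -> [349, 310]
  L2: h(349,310)=(349*31+310)%997=162 -> [162]
  root=162
After append 8 (leaves=[9, 70, 72, 8]):
  L0: [9, 70, 72, 8]
  L1: h(9,70)=(9*31+70)%997=349 h(72,8)=(72*31+8)%997=246 -> [349, 246]
  L2: h(349,246)=(349*31+246)%997=98 -> [98]
  root=98
After append 63 (leaves=[9, 70, 72, 8, 63]):
  L0: [9, 70, 72, 8, 63]
  L1: h(9,70)=(9*31+70)%997=349 h(72,8)=(72*31+8)%997=246 h(63,63)=(63*31+63)%997=22 -> [349, 246, 22]
  L2: h(349,246)=(349*31+246)%997=98 h(22,22)=(22*31+22)%997=704 -> [98, 704]
  L3: h(98,704)=(98*31+704)%997=751 -> [751]
  root=751
After append 85 (leaves=[9, 70, 72, 8, 63, 85]):
  L0: [9, 70, 72, 8, 63, 85]
  L1: h(9,70)=(9*31+70)%997=349 h(72,8)=(72*31+8)%997=246 h(63,85)=(63*31+85)%997=44 -> [349, 246, 44]
  L2: h(349,246)=(349*31+246)%997=98 h(44,44)=(44*31+44)%997=411 -> [98, 411]
  L3: h(98,411)=(98*31+411)%997=458 -> [458]
  root=458
After append 86 (leaves=[9, 70, 72, 8, 63, 85, 86]):
  L0: [9, 70, 72, 8, 63, 85, 86]
  L1: h(9,70)=(9*31+70)%997=349 h(72,8)=(72*31+8)%997=246 h(63,85)=(63*31+85)%997=44 h(86,86)=(86*31+86)%997=758 -> [349, 246, 44, 758]
  L2: h(349,246)=(349*31+246)%997=98 h(44,758)=(44*31+758)%997=128 -> [98, 128]
  L3: h(98,128)=(98*31+128)%997=175 -> [175]
  root=175

Answer: 9 349 162 98 751 458 175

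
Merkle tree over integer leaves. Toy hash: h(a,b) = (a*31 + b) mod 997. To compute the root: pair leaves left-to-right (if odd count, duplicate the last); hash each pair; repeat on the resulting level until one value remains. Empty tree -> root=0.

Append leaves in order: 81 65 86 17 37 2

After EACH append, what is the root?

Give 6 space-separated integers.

After append 81 (leaves=[81]):
  L0: [81]
  root=81
After append 65 (leaves=[81, 65]):
  L0: [81, 65]
  L1: h(81,65)=(81*31+65)%997=582 -> [582]
  root=582
After append 86 (leaves=[81, 65, 86]):
  L0: [81, 65, 86]
  L1: h(81,65)=(81*31+65)%997=582 h(86,86)=(86*31+86)%997=758 -> [582, 758]
  L2: h(582,758)=(582*31+758)%997=854 -> [854]
  root=854
After append 17 (leaves=[81, 65, 86, 17]):
  L0: [81, 65, 86, 17]
  L1: h(81,65)=(81*31+65)%997=582 h(86,17)=(86*31+17)%997=689 -> [582, 689]
  L2: h(582,689)=(582*31+689)%997=785 -> [785]
  root=785
After append 37 (leaves=[81, 65, 86, 17, 37]):
  L0: [81, 65, 86, 17, 37]
  L1: h(81,65)=(81*31+65)%997=582 h(86,17)=(86*31+17)%997=689 h(37,37)=(37*31+37)%997=187 -> [582, 689, 187]
  L2: h(582,689)=(582*31+689)%997=785 h(187,187)=(187*31+187)%997=2 -> [785, 2]
  L3: h(785,2)=(785*31+2)%997=409 -> [409]
  root=409
After append 2 (leaves=[81, 65, 86, 17, 37, 2]):
  L0: [81, 65, 86, 17, 37, 2]
  L1: h(81,65)=(81*31+65)%997=582 h(86,17)=(86*31+17)%997=689 h(37,2)=(37*31+2)%997=152 -> [582, 689, 152]
  L2: h(582,689)=(582*31+689)%997=785 h(152,152)=(152*31+152)%997=876 -> [785, 876]
  L3: h(785,876)=(785*31+876)%997=286 -> [286]
  root=286

Answer: 81 582 854 785 409 286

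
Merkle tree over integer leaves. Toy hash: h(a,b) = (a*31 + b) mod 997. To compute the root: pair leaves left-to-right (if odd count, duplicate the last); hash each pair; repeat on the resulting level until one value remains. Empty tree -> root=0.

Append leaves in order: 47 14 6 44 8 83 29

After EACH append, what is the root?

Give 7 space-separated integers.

Answer: 47 474 928 966 252 658 258

Derivation:
After append 47 (leaves=[47]):
  L0: [47]
  root=47
After append 14 (leaves=[47, 14]):
  L0: [47, 14]
  L1: h(47,14)=(47*31+14)%997=474 -> [474]
  root=474
After append 6 (leaves=[47, 14, 6]):
  L0: [47, 14, 6]
  L1: h(47,14)=(47*31+14)%997=474 h(6,6)=(6*31+6)%997=192 -> [474, 192]
  L2: h(474,192)=(474*31+192)%997=928 -> [928]
  root=928
After append 44 (leaves=[47, 14, 6, 44]):
  L0: [47, 14, 6, 44]
  L1: h(47,14)=(47*31+14)%997=474 h(6,44)=(6*31+44)%997=230 -> [474, 230]
  L2: h(474,230)=(474*31+230)%997=966 -> [966]
  root=966
After append 8 (leaves=[47, 14, 6, 44, 8]):
  L0: [47, 14, 6, 44, 8]
  L1: h(47,14)=(47*31+14)%997=474 h(6,44)=(6*31+44)%997=230 h(8,8)=(8*31+8)%997=256 -> [474, 230, 256]
  L2: h(474,230)=(474*31+230)%997=966 h(256,256)=(256*31+256)%997=216 -> [966, 216]
  L3: h(966,216)=(966*31+216)%997=252 -> [252]
  root=252
After append 83 (leaves=[47, 14, 6, 44, 8, 83]):
  L0: [47, 14, 6, 44, 8, 83]
  L1: h(47,14)=(47*31+14)%997=474 h(6,44)=(6*31+44)%997=230 h(8,83)=(8*31+83)%997=331 -> [474, 230, 331]
  L2: h(474,230)=(474*31+230)%997=966 h(331,331)=(331*31+331)%997=622 -> [966, 622]
  L3: h(966,622)=(966*31+622)%997=658 -> [658]
  root=658
After append 29 (leaves=[47, 14, 6, 44, 8, 83, 29]):
  L0: [47, 14, 6, 44, 8, 83, 29]
  L1: h(47,14)=(47*31+14)%997=474 h(6,44)=(6*31+44)%997=230 h(8,83)=(8*31+83)%997=331 h(29,29)=(29*31+29)%997=928 -> [474, 230, 331, 928]
  L2: h(474,230)=(474*31+230)%997=966 h(331,928)=(331*31+928)%997=222 -> [966, 222]
  L3: h(966,222)=(966*31+222)%997=258 -> [258]
  root=258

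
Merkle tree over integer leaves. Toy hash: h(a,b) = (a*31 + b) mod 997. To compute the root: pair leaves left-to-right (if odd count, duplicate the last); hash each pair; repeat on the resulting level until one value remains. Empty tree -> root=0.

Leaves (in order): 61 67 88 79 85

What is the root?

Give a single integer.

L0: [61, 67, 88, 79, 85]
L1: h(61,67)=(61*31+67)%997=961 h(88,79)=(88*31+79)%997=813 h(85,85)=(85*31+85)%997=726 -> [961, 813, 726]
L2: h(961,813)=(961*31+813)%997=694 h(726,726)=(726*31+726)%997=301 -> [694, 301]
L3: h(694,301)=(694*31+301)%997=878 -> [878]

Answer: 878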